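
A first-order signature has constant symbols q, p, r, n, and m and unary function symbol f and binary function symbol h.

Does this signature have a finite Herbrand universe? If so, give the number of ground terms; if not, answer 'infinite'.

infinite

The signature has at least one function symbol (f, arity 1) and at least one constant (q).
Iterating f gives infinitely many distinct ground terms: q, f(q), f(f(q)), ...
So the Herbrand universe is infinite.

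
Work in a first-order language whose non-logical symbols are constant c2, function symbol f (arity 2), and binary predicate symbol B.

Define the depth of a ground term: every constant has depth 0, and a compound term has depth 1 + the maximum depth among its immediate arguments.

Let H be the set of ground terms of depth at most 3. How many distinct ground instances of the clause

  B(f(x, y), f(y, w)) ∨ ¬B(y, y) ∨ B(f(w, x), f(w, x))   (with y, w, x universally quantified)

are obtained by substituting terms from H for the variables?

Ground terms of depth ≤ 3:
  Write N_k for the number of ground terms of depth ≤ k. A term of depth ≤ k is either a constant or a function symbol applied to arguments of depth ≤ k−1, so N_k = 1 + N_{k-1}^2.
  N_0 = 1
  N_1 = 1 + 1^2 = 2
  N_2 = 1 + 2^2 = 5
  N_3 = 1 + 5^2 = 26
So there are 26 ground terms available for substitution.
Each of y, w, x ranges independently over the available ground terms, and distinct assignments produce distinct instances.
Number of ground instances = 26^3 = 17576.

17576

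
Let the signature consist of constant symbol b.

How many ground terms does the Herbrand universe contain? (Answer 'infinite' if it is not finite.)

There are no function symbols, so the only ground term is the single constant.
The Herbrand universe is {b}, finite with 1 element.

1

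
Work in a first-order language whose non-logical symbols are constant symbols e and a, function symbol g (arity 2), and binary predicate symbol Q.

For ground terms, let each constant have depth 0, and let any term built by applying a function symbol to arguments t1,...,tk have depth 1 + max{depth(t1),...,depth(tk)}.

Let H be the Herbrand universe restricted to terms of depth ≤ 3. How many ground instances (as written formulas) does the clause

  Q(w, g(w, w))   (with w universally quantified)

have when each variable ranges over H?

Ground terms of depth ≤ 3:
  Write N_k for the number of ground terms of depth ≤ k. A term of depth ≤ k is either a constant or a function symbol applied to arguments of depth ≤ k−1, so N_k = 2 + N_{k-1}^2.
  N_0 = 2
  N_1 = 2 + 2^2 = 6
  N_2 = 2 + 6^2 = 38
  N_3 = 2 + 38^2 = 1446
So there are 1446 ground terms available for substitution.
The clause has 1 distinct variable (w), which appears in the body. In the free term algebra distinct substitutions yield syntactically distinct ground instances.
Number of ground instances = 1446.

1446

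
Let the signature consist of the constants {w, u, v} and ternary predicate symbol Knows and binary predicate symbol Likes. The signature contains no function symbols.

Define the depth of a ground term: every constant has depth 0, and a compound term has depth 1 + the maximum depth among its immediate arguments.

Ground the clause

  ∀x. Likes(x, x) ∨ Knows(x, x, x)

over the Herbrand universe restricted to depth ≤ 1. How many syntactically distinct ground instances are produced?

3

Ground terms of depth ≤ 1:
  With no function symbols every ground term is a constant, so there are exactly 3 ground terms at every depth bound.
  N_0 = 3
  N_1 = 3
  Explicitly: w, u, v.
So there are 3 ground terms available for substitution.
The variable x ranges independently over the available ground terms, and distinct assignments produce distinct instances.
Number of ground instances = 3.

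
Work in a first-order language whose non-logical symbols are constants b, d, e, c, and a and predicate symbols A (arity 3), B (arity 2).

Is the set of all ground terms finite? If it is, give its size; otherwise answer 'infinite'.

There are no function symbols, so every ground term is one of the 5 constants.
The Herbrand universe is {b, d, e, c, a}, which is finite with 5 elements.

5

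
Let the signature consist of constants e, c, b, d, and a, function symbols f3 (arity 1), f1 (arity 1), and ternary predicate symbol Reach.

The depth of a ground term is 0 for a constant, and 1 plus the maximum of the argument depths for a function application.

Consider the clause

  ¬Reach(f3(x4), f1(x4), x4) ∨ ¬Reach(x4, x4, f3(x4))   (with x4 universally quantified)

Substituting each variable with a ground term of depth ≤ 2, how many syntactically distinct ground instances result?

Ground terms of depth ≤ 2:
  Let N_k = |{terms of depth ≤ k}|. Then N_0 = 5 and N_k = 5 + N_{k-1} + N_{k-1} for k ≥ 1 (one summand per function symbol, arity giving the exponent).
  N_0 = 5
  N_1 = 5 + 5 + 5 = 15
  N_2 = 5 + 15 + 15 = 35
So there are 35 ground terms available for substitution.
The variable x4 ranges independently over the available ground terms, and distinct assignments produce distinct instances.
Number of ground instances = 35.

35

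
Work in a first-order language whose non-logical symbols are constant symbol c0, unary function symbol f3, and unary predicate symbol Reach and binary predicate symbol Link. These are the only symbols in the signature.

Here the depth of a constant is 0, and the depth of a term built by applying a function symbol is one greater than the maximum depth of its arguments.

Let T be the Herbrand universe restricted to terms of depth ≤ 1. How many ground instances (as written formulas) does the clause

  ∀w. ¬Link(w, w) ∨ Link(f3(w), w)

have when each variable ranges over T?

Ground terms of depth ≤ 1:
  If N_k denotes the number of depth-≤k ground terms, the 1 constant gives N_0 = 1, and each function symbol of arity r contributes N_{k-1}^r new terms at level k: N_k = 1 + N_{k-1}.
  N_0 = 1
  N_1 = 1 + 1 = 2
So there are 2 ground terms available for substitution.
The clause has 1 distinct variable (w), which appears in the body. In the free term algebra distinct substitutions yield syntactically distinct ground instances.
Number of ground instances = 2.

2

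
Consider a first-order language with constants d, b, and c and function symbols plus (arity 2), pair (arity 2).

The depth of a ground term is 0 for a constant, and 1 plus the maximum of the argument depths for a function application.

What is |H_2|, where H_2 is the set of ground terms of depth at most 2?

885

Write N_k for the number of ground terms of depth ≤ k. A term of depth ≤ k is either a constant or a function symbol applied to arguments of depth ≤ k−1, so N_k = 3 + N_{k-1}^2 + N_{k-1}^2.
N_0 = 3
N_1 = 3 + 3^2 + 3^2 = 21
N_2 = 3 + 21^2 + 21^2 = 885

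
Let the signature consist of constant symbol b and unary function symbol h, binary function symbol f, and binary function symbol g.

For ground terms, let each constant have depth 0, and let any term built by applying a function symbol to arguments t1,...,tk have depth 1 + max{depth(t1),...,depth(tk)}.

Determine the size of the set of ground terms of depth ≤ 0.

If N_k denotes the number of depth-≤k ground terms, the 1 constant gives N_0 = 1, and each function symbol of arity r contributes N_{k-1}^r new terms at level k: N_k = 1 + N_{k-1} + N_{k-1}^2 + N_{k-1}^2.
N_0 = 1
Explicitly: b.

1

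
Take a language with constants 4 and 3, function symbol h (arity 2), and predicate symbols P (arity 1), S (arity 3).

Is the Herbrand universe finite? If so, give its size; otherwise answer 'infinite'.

infinite

The signature has at least one function symbol (h, arity 2) and at least one constant (4).
Iterating h gives infinitely many distinct ground terms: 4, h(4, 4), h(h(4, 4), h(4, 4)), ...
So the Herbrand universe is infinite.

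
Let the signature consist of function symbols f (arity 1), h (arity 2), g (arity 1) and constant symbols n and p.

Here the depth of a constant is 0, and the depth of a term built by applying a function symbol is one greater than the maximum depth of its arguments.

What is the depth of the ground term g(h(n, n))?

depth(h(n, n)) = 1 + max(0, 0) = 1
depth(g(h(n, n))) = 1 + depth(h(n, n)) = 1 + 1 = 2

2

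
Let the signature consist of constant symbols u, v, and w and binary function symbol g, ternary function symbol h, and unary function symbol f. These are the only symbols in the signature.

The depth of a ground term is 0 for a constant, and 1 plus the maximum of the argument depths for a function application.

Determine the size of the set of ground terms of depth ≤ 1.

Write N_k for the number of ground terms of depth ≤ k. A term of depth ≤ k is either a constant or a function symbol applied to arguments of depth ≤ k−1, so N_k = 3 + N_{k-1}^2 + N_{k-1}^3 + N_{k-1}.
N_0 = 3
N_1 = 3 + 3^2 + 3^3 + 3 = 42

42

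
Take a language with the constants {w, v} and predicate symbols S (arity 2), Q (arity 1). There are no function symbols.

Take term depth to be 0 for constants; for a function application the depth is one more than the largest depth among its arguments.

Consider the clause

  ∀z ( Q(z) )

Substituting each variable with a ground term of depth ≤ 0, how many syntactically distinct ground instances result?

2

Ground terms of depth ≤ 0:
  With no function symbols every ground term is a constant, so there are exactly 2 ground terms at every depth bound.
  N_0 = 2
  Explicitly: w, v.
So there are 2 ground terms available for substitution.
The variable z ranges independently over the available ground terms, and distinct assignments produce distinct instances.
Number of ground instances = 2.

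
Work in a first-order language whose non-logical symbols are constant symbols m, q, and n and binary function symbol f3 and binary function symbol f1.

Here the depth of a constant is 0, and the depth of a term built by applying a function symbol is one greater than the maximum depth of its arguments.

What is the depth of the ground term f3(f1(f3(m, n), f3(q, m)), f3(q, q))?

3

depth(f3(m, n)) = 1 + max(0, 0) = 1
depth(f3(q, m)) = 1 + max(0, 0) = 1
depth(f1(f3(m, n), f3(q, m))) = 1 + max(1, 1) = 2
depth(f3(q, q)) = 1 + max(0, 0) = 1
depth(f3(f1(f3(m, n), f3(q, m)), f3(q, q))) = 1 + max(2, 1) = 3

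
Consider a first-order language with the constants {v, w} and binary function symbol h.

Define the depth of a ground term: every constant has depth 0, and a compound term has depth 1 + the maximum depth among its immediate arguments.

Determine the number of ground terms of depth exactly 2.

32

Let N_k = |{terms of depth ≤ k}|. Then N_0 = 2 and N_k = 2 + N_{k-1}^2 for k ≥ 1 (one summand per function symbol, arity giving the exponent).
N_0 = 2
N_1 = 2 + 2^2 = 6
N_2 = 2 + 6^2 = 38
Terms of depth exactly 2: N_2 − N_1 = 38 − 6 = 32.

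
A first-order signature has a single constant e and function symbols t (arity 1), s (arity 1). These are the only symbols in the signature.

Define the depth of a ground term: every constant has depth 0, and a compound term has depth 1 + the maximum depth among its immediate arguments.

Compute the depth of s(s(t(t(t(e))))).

5

depth(t(e)) = 1 + depth(e) = 1 + 0 = 1
depth(t(t(e))) = 1 + depth(t(e)) = 1 + 1 = 2
depth(t(t(t(e)))) = 1 + depth(t(t(e))) = 1 + 2 = 3
depth(s(t(t(t(e))))) = 1 + depth(t(t(t(e)))) = 1 + 3 = 4
depth(s(s(t(t(t(e)))))) = 1 + depth(s(t(t(t(e))))) = 1 + 4 = 5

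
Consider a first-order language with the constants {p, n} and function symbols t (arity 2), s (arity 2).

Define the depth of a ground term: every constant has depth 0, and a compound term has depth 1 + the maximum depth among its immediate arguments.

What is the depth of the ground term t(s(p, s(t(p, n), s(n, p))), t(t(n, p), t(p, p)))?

4

depth(t(p, n)) = 1 + max(0, 0) = 1
depth(s(n, p)) = 1 + max(0, 0) = 1
depth(s(t(p, n), s(n, p))) = 1 + max(1, 1) = 2
depth(s(p, s(t(p, n), s(n, p)))) = 1 + max(0, 2) = 3
depth(t(n, p)) = 1 + max(0, 0) = 1
depth(t(p, p)) = 1 + max(0, 0) = 1
depth(t(t(n, p), t(p, p))) = 1 + max(1, 1) = 2
depth(t(s(p, s(t(p, n), s(n, p))), t(t(n, p), t(p, p)))) = 1 + max(3, 2) = 4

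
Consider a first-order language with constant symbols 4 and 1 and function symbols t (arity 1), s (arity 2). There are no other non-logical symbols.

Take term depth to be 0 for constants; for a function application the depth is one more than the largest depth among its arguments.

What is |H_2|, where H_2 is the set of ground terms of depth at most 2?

74

Write N_k for the number of ground terms of depth ≤ k. A term of depth ≤ k is either a constant or a function symbol applied to arguments of depth ≤ k−1, so N_k = 2 + N_{k-1} + N_{k-1}^2.
N_0 = 2
N_1 = 2 + 2 + 2^2 = 8
N_2 = 2 + 8 + 8^2 = 74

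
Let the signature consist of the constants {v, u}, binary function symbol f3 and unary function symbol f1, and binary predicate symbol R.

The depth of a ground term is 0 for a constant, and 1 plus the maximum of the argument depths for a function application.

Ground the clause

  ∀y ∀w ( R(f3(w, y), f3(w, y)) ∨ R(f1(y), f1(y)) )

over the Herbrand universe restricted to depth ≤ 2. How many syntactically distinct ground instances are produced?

5476

Ground terms of depth ≤ 2:
  Let N_k = |{terms of depth ≤ k}|. Then N_0 = 2 and N_k = 2 + N_{k-1}^2 + N_{k-1} for k ≥ 1 (one summand per function symbol, arity giving the exponent).
  N_0 = 2
  N_1 = 2 + 2^2 + 2 = 8
  N_2 = 2 + 8^2 + 8 = 74
So there are 74 ground terms available for substitution.
Each of y, w ranges independently over the available ground terms, and distinct assignments produce distinct instances.
Number of ground instances = 74^2 = 5476.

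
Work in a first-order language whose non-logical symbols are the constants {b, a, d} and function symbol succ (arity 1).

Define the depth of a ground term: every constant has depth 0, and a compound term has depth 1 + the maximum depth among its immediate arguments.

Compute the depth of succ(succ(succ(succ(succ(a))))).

depth(succ(a)) = 1 + depth(a) = 1 + 0 = 1
depth(succ(succ(a))) = 1 + depth(succ(a)) = 1 + 1 = 2
depth(succ(succ(succ(a)))) = 1 + depth(succ(succ(a))) = 1 + 2 = 3
depth(succ(succ(succ(succ(a))))) = 1 + depth(succ(succ(succ(a)))) = 1 + 3 = 4
depth(succ(succ(succ(succ(succ(a)))))) = 1 + depth(succ(succ(succ(succ(a))))) = 1 + 4 = 5

5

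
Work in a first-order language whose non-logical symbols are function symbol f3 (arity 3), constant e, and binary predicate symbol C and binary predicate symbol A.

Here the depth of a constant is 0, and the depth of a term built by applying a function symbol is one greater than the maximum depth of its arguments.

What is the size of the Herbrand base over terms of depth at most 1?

8

First count ground terms of depth ≤ 1.
If N_k denotes the number of depth-≤k ground terms, the 1 constant gives N_0 = 1, and each function symbol of arity r contributes N_{k-1}^r new terms at level k: N_k = 1 + N_{k-1}^3.
N_0 = 1
N_1 = 1 + 1^3 = 2
So |H| = 2.
For each predicate symbol, the number of ground atoms is |H| raised to its arity; summing:
  C: 2^2 = 4;  A: 2^2 = 4
Total ground atoms: 4 + 4 = 8.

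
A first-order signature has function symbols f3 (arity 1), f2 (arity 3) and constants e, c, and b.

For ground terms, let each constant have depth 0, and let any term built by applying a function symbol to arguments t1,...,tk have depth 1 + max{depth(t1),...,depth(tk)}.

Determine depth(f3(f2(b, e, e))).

depth(f2(b, e, e)) = 1 + max(0, 0, 0) = 1
depth(f3(f2(b, e, e))) = 1 + depth(f2(b, e, e)) = 1 + 1 = 2

2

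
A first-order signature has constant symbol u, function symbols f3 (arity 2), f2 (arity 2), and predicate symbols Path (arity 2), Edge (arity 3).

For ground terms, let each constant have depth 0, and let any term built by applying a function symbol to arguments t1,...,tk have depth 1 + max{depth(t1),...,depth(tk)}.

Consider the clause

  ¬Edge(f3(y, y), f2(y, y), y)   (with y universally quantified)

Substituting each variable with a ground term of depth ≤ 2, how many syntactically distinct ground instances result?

19

Ground terms of depth ≤ 2:
  Let N_k count ground terms of depth at most k. Each non-constant term of depth ≤ k is some function symbol applied to depth-≤(k−1) arguments, giving N_k = 1 + N_{k-1}^2 + N_{k-1}^2.
  N_0 = 1
  N_1 = 1 + 1^2 + 1^2 = 3
  N_2 = 1 + 3^2 + 3^2 = 19
So there are 19 ground terms available for substitution.
The body mentions the single quantified variable y; since ground terms form a free algebra, no two substitutions collapse to the same formula.
Number of ground instances = 19.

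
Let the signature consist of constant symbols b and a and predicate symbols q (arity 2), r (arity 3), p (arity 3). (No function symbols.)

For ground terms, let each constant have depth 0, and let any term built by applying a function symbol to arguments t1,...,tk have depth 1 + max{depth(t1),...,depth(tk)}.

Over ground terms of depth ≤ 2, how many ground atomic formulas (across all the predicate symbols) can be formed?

20

First count ground terms of depth ≤ 2.
With no function symbols every ground term is a constant, so there are exactly 2 ground terms at every depth bound.
N_0 = 2
N_1 = 2
N_2 = 2
So |H| = 2.
Each predicate of arity r yields |H|^r ground atoms (one per choice of an r-tuple from H):
  q: 2^2 = 4;  r: 2^3 = 8;  p: 2^3 = 8
Total ground atoms: 4 + 8 + 8 = 20.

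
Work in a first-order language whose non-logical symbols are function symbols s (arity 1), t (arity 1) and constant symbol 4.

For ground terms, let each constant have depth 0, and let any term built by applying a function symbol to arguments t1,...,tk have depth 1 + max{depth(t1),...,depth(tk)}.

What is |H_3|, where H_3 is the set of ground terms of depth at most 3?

15

If N_k denotes the number of depth-≤k ground terms, the 1 constant gives N_0 = 1, and each function symbol of arity r contributes N_{k-1}^r new terms at level k: N_k = 1 + N_{k-1} + N_{k-1}.
N_0 = 1
N_1 = 1 + 1 + 1 = 3
N_2 = 1 + 3 + 3 = 7
N_3 = 1 + 7 + 7 = 15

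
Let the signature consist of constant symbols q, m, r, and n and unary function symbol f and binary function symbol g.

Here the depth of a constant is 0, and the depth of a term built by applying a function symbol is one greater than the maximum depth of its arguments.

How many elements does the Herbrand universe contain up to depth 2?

604

Let N_k = |{terms of depth ≤ k}|. Then N_0 = 4 and N_k = 4 + N_{k-1} + N_{k-1}^2 for k ≥ 1 (one summand per function symbol, arity giving the exponent).
N_0 = 4
N_1 = 4 + 4 + 4^2 = 24
N_2 = 4 + 24 + 24^2 = 604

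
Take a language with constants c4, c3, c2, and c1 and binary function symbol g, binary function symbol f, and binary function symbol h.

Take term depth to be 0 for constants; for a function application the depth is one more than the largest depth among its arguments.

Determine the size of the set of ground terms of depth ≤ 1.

Let N_k = |{terms of depth ≤ k}|. Then N_0 = 4 and N_k = 4 + N_{k-1}^2 + N_{k-1}^2 + N_{k-1}^2 for k ≥ 1 (one summand per function symbol, arity giving the exponent).
N_0 = 4
N_1 = 4 + 4^2 + 4^2 + 4^2 = 52

52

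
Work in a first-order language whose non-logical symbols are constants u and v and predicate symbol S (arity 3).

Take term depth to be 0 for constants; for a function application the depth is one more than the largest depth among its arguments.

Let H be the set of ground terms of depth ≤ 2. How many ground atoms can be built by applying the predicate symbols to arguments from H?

First count ground terms of depth ≤ 2.
With no function symbols every ground term is a constant, so there are exactly 2 ground terms at every depth bound.
N_0 = 2
N_1 = 2
N_2 = 2
Explicitly: u, v.
So |H| = 2.
For each predicate symbol, the number of ground atoms is |H| raised to its arity; summing:
  S: 2^3 = 8
Total ground atoms: 8.

8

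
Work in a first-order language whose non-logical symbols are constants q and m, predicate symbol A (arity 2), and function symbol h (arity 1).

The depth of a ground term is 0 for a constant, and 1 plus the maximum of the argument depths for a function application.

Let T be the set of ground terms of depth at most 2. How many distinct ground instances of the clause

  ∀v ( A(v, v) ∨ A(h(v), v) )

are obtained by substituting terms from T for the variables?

Ground terms of depth ≤ 2:
  Let N_k count ground terms of depth at most k. Each non-constant term of depth ≤ k is some function symbol applied to depth-≤(k−1) arguments, giving N_k = 2 + N_{k-1}.
  N_0 = 2
  N_1 = 2 + 2 = 4
  N_2 = 2 + 4 = 6
So there are 6 ground terms available for substitution.
The variable v ranges independently over the available ground terms, and distinct assignments produce distinct instances.
Number of ground instances = 6.

6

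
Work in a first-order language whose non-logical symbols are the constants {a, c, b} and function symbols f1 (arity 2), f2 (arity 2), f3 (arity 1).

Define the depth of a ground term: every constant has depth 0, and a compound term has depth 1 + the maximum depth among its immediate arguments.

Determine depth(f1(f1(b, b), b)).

2

depth(f1(b, b)) = 1 + max(0, 0) = 1
depth(f1(f1(b, b), b)) = 1 + max(1, 0) = 2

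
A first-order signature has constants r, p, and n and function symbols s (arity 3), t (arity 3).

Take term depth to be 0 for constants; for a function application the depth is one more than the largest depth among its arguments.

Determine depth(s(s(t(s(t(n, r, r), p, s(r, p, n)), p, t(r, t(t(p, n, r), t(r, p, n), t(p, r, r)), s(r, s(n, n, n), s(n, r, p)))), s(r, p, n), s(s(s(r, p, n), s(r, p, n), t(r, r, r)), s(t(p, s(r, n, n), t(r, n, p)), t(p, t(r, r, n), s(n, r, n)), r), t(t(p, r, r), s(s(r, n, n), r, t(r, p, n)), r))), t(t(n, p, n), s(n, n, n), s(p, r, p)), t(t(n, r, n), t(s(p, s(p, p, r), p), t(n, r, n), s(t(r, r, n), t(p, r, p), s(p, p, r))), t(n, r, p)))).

6

depth(t(n, r, r)) = 1 + max(0, 0, 0) = 1
depth(s(r, p, n)) = 1 + max(0, 0, 0) = 1
depth(s(t(n, r, r), p, s(r, p, n))) = 1 + max(1, 0, 1) = 2
depth(t(p, n, r)) = 1 + max(0, 0, 0) = 1
depth(t(r, p, n)) = 1 + max(0, 0, 0) = 1
depth(t(p, r, r)) = 1 + max(0, 0, 0) = 1
depth(t(t(p, n, r), t(r, p, n), t(p, r, r))) = 1 + max(1, 1, 1) = 2
depth(s(n, n, n)) = 1 + max(0, 0, 0) = 1
depth(s(n, r, p)) = 1 + max(0, 0, 0) = 1
depth(s(r, s(n, n, n), s(n, r, p))) = 1 + max(0, 1, 1) = 2
depth(t(r, t(t(p, n, r), t(r, p, n), t(p, r, r)), s(r, s(n, n, n), s(n, r, p)))) = 1 + max(0, 2, 2) = 3
depth(t(s(t(n, r, r), p, s(r, p, n)), p, t(r, t(t(p, n, r), t(r, p, n), t(p, r, r)), s(r, s(n, n, n), s(n, r, p))))) = 1 + max(2, 0, 3) = 4
depth(t(r, r, r)) = 1 + max(0, 0, 0) = 1
depth(s(s(r, p, n), s(r, p, n), t(r, r, r))) = 1 + max(1, 1, 1) = 2
depth(s(r, n, n)) = 1 + max(0, 0, 0) = 1
depth(t(r, n, p)) = 1 + max(0, 0, 0) = 1
depth(t(p, s(r, n, n), t(r, n, p))) = 1 + max(0, 1, 1) = 2
depth(t(r, r, n)) = 1 + max(0, 0, 0) = 1
depth(s(n, r, n)) = 1 + max(0, 0, 0) = 1
depth(t(p, t(r, r, n), s(n, r, n))) = 1 + max(0, 1, 1) = 2
depth(s(t(p, s(r, n, n), t(r, n, p)), t(p, t(r, r, n), s(n, r, n)), r)) = 1 + max(2, 2, 0) = 3
depth(s(s(r, n, n), r, t(r, p, n))) = 1 + max(1, 0, 1) = 2
depth(t(t(p, r, r), s(s(r, n, n), r, t(r, p, n)), r)) = 1 + max(1, 2, 0) = 3
depth(s(s(s(r, p, n), s(r, p, n), t(r, r, r)), s(t(p, s(r, n, n), t(r, n, p)), t(p, t(r, r, n), s(n, r, n)), r), t(t(p, r, r), s(s(r, n, n), r, t(r, p, n)), r))) = 1 + max(2, 3, 3) = 4
depth(s(t(s(t(n, r, r), p, s(r, p, n)), p, t(r, t(t(p, n, r), t(r, p, n), t(p, r, r)), s(r, s(n, n, n), s(n, r, p)))), s(r, p, n), s(s(s(r, p, n), s(r, p, n), t(r, r, r)), s(t(p, s(r, n, n), t(r, n, p)), t(p, t(r, r, n), s(n, r, n)), r), t(t(p, r, r), s(s(r, n, n), r, t(r, p, n)), r)))) = 1 + max(4, 1, 4) = 5
depth(t(n, p, n)) = 1 + max(0, 0, 0) = 1
depth(s(p, r, p)) = 1 + max(0, 0, 0) = 1
depth(t(t(n, p, n), s(n, n, n), s(p, r, p))) = 1 + max(1, 1, 1) = 2
depth(t(n, r, n)) = 1 + max(0, 0, 0) = 1
depth(s(p, p, r)) = 1 + max(0, 0, 0) = 1
depth(s(p, s(p, p, r), p)) = 1 + max(0, 1, 0) = 2
depth(t(p, r, p)) = 1 + max(0, 0, 0) = 1
depth(s(t(r, r, n), t(p, r, p), s(p, p, r))) = 1 + max(1, 1, 1) = 2
depth(t(s(p, s(p, p, r), p), t(n, r, n), s(t(r, r, n), t(p, r, p), s(p, p, r)))) = 1 + max(2, 1, 2) = 3
depth(t(n, r, p)) = 1 + max(0, 0, 0) = 1
depth(t(t(n, r, n), t(s(p, s(p, p, r), p), t(n, r, n), s(t(r, r, n), t(p, r, p), s(p, p, r))), t(n, r, p))) = 1 + max(1, 3, 1) = 4
depth(s(s(t(s(t(n, r, r), p, s(r, p, n)), p, t(r, t(t(p, n, r), t(r, p, n), t(p, r, r)), s(r, s(n, n, n), s(n, r, p)))), s(r, p, n), s(s(s(r, p, n), s(r, p, n), t(r, r, r)), s(t(p, s(r, n, n), t(r, n, p)), t(p, t(r, r, n), s(n, r, n)), r), t(t(p, r, r), s(s(r, n, n), r, t(r, p, n)), r))), t(t(n, p, n), s(n, n, n), s(p, r, p)), t(t(n, r, n), t(s(p, s(p, p, r), p), t(n, r, n), s(t(r, r, n), t(p, r, p), s(p, p, r))), t(n, r, p)))) = 1 + max(5, 2, 4) = 6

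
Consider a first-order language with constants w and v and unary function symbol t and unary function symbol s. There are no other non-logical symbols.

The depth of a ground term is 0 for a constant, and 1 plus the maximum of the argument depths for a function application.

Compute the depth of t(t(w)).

2

depth(t(w)) = 1 + depth(w) = 1 + 0 = 1
depth(t(t(w))) = 1 + depth(t(w)) = 1 + 1 = 2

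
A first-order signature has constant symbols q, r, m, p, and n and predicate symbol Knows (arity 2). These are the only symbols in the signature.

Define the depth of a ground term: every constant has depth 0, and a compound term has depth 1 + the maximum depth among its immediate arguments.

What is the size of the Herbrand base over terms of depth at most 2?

First count ground terms of depth ≤ 2.
With no function symbols every ground term is a constant, so there are exactly 5 ground terms at every depth bound.
N_0 = 5
N_1 = 5
N_2 = 5
Explicitly: q, r, m, p, n.
So |H| = 5.
Each predicate of arity r yields |H|^r ground atoms (one per choice of an r-tuple from H):
  Knows: 5^2 = 25
Total ground atoms: 25.

25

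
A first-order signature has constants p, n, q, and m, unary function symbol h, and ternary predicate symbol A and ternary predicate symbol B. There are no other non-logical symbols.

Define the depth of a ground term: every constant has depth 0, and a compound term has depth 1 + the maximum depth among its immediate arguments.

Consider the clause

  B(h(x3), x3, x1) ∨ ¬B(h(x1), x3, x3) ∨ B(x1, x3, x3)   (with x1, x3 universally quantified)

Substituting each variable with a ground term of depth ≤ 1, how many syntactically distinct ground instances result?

64

Ground terms of depth ≤ 1:
  Count level by level. With function symbols h/1, the terms of depth ≤ k are the 4 constants together with each function applied to depth-≤(k−1) tuples, so N_k = 4 + N_{k-1}.
  N_0 = 4
  N_1 = 4 + 4 = 8
  Explicitly: p, n, q, m, h(p), h(n), h(q), h(m).
So there are 8 ground terms available for substitution.
The clause has 2 distinct variables (x1, x3), each appearing in the body. In the free term algebra distinct substitutions yield syntactically distinct ground instances.
Number of ground instances = 8^2 = 64.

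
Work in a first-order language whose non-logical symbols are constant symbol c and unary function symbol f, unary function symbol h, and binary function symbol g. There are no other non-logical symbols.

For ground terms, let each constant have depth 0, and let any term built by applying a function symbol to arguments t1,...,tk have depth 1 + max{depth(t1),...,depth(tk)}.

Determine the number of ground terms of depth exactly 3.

651

Count level by level. With function symbols f/1, h/1, g/2, the terms of depth ≤ k are the 1 constant together with each function applied to depth-≤(k−1) tuples, so N_k = 1 + N_{k-1} + N_{k-1} + N_{k-1}^2.
N_0 = 1
N_1 = 1 + 1 + 1 + 1^2 = 4
N_2 = 1 + 4 + 4 + 4^2 = 25
N_3 = 1 + 25 + 25 + 25^2 = 676
Terms of depth exactly 3: N_3 − N_2 = 676 − 25 = 651.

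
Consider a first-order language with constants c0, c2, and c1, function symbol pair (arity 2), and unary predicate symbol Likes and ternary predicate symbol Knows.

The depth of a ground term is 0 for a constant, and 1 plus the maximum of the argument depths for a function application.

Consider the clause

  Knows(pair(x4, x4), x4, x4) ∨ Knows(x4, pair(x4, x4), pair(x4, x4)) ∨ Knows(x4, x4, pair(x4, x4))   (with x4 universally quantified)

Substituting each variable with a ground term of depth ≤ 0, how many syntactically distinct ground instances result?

Ground terms of depth ≤ 0:
  If N_k denotes the number of depth-≤k ground terms, the 3 constants give N_0 = 3, and each function symbol of arity r contributes N_{k-1}^r new terms at level k: N_k = 3 + N_{k-1}^2.
  N_0 = 3
So there are 3 ground terms available for substitution.
The variable x4 ranges independently over the available ground terms, and distinct assignments produce distinct instances.
Number of ground instances = 3.

3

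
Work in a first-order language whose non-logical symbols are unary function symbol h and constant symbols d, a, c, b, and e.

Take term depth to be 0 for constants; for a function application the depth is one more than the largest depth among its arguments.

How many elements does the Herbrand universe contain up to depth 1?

10

Count level by level. With function symbols h/1, the terms of depth ≤ k are the 5 constants together with each function applied to depth-≤(k−1) tuples, so N_k = 5 + N_{k-1}.
N_0 = 5
N_1 = 5 + 5 = 10
Explicitly: d, a, c, b, e, h(d), h(a), h(c), h(b), h(e).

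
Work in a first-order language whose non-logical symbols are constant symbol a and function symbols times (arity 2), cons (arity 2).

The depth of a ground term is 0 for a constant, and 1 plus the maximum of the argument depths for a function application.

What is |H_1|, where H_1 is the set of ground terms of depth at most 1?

Let N_k = |{terms of depth ≤ k}|. Then N_0 = 1 and N_k = 1 + N_{k-1}^2 + N_{k-1}^2 for k ≥ 1 (one summand per function symbol, arity giving the exponent).
N_0 = 1
N_1 = 1 + 1^2 + 1^2 = 3
Explicitly: a, times(a, a), cons(a, a).

3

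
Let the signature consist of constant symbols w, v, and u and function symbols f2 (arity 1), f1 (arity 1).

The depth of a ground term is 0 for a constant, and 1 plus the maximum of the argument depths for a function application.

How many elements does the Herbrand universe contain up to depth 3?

Let N_k = |{terms of depth ≤ k}|. Then N_0 = 3 and N_k = 3 + N_{k-1} + N_{k-1} for k ≥ 1 (one summand per function symbol, arity giving the exponent).
N_0 = 3
N_1 = 3 + 3 + 3 = 9
N_2 = 3 + 9 + 9 = 21
N_3 = 3 + 21 + 21 = 45

45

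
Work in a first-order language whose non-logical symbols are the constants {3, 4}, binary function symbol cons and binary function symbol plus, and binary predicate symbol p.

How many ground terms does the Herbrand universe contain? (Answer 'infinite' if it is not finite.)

infinite

The signature has at least one function symbol (cons, arity 2) and at least one constant (3).
Iterating cons gives infinitely many distinct ground terms: 3, cons(3, 3), cons(cons(3, 3), cons(3, 3)), ...
So the Herbrand universe is infinite.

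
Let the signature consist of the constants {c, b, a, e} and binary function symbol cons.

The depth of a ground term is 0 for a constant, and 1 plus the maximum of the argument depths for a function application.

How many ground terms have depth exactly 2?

384

Let N_k = |{terms of depth ≤ k}|. Then N_0 = 4 and N_k = 4 + N_{k-1}^2 for k ≥ 1 (one summand per function symbol, arity giving the exponent).
N_0 = 4
N_1 = 4 + 4^2 = 20
N_2 = 4 + 20^2 = 404
Terms of depth exactly 2: N_2 − N_1 = 404 − 20 = 384.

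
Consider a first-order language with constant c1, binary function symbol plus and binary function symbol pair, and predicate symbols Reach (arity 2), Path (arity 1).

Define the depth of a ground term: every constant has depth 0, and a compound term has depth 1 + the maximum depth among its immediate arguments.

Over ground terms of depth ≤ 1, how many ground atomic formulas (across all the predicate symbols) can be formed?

12

First count ground terms of depth ≤ 1.
Write N_k for the number of ground terms of depth ≤ k. A term of depth ≤ k is either a constant or a function symbol applied to arguments of depth ≤ k−1, so N_k = 1 + N_{k-1}^2 + N_{k-1}^2.
N_0 = 1
N_1 = 1 + 1^2 + 1^2 = 3
Explicitly: c1, plus(c1, c1), pair(c1, c1).
So |H| = 3.
A ground atom is a predicate applied to a tuple of terms from H, so the count is the sum over predicates of |H|^arity:
  Reach: 3^2 = 9;  Path: 3
Total ground atoms: 9 + 3 = 12.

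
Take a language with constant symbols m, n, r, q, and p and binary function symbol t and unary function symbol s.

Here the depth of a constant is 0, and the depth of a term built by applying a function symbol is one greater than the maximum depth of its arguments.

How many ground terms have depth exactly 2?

Count level by level. With function symbols t/2, s/1, the terms of depth ≤ k are the 5 constants together with each function applied to depth-≤(k−1) tuples, so N_k = 5 + N_{k-1}^2 + N_{k-1}.
N_0 = 5
N_1 = 5 + 5^2 + 5 = 35
N_2 = 5 + 35^2 + 35 = 1265
Terms of depth exactly 2: N_2 − N_1 = 1265 − 35 = 1230.

1230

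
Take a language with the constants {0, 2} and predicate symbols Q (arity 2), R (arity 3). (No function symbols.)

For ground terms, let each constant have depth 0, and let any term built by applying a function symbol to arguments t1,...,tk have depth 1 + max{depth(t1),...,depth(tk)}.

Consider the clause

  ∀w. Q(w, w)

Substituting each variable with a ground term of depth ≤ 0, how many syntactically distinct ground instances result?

2

Ground terms of depth ≤ 0:
  With no function symbols every ground term is a constant, so there are exactly 2 ground terms at every depth bound.
  N_0 = 2
So there are 2 ground terms available for substitution.
There is 1 variable to instantiate (w),  occurring in at least one literal, so different choices give different ground instances.
Number of ground instances = 2.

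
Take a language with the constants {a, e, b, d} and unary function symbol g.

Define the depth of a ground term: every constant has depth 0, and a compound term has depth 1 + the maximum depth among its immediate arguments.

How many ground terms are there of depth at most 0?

4

Write N_k for the number of ground terms of depth ≤ k. A term of depth ≤ k is either a constant or a function symbol applied to arguments of depth ≤ k−1, so N_k = 4 + N_{k-1}.
N_0 = 4
Explicitly: a, e, b, d.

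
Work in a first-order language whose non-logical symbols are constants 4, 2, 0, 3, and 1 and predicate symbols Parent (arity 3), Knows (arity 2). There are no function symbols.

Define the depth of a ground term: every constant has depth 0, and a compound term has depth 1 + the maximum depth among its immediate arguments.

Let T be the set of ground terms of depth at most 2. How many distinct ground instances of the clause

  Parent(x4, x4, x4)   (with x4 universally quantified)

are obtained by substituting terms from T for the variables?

5

Ground terms of depth ≤ 2:
  With no function symbols every ground term is a constant, so there are exactly 5 ground terms at every depth bound.
  N_0 = 5
  N_1 = 5
  N_2 = 5
So there are 5 ground terms available for substitution.
The clause has 1 distinct variable (x4), which appears in the body. In the free term algebra distinct substitutions yield syntactically distinct ground instances.
Number of ground instances = 5.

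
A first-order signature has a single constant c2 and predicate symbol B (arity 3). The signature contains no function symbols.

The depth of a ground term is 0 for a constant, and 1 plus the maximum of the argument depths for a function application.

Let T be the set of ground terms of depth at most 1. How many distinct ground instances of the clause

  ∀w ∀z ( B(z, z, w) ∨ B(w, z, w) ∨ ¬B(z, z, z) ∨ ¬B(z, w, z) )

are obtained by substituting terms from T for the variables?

1

Ground terms of depth ≤ 1:
  With no function symbols every ground term is a constant, so there is exactly 1 ground term at every depth bound.
  N_0 = 1
  N_1 = 1
  Explicitly: c2.
So there is exactly 1 ground term available for substitution.
The clause has 2 distinct variables (w, z), each appearing in the body. In the free term algebra distinct substitutions yield syntactically distinct ground instances.
Number of ground instances = 1^2 = 1.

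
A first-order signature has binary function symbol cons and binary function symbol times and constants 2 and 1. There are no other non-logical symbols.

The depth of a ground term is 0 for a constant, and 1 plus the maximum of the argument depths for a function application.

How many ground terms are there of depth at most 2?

202

Count level by level. With function symbols cons/2, times/2, the terms of depth ≤ k are the 2 constants together with each function applied to depth-≤(k−1) tuples, so N_k = 2 + N_{k-1}^2 + N_{k-1}^2.
N_0 = 2
N_1 = 2 + 2^2 + 2^2 = 10
N_2 = 2 + 10^2 + 10^2 = 202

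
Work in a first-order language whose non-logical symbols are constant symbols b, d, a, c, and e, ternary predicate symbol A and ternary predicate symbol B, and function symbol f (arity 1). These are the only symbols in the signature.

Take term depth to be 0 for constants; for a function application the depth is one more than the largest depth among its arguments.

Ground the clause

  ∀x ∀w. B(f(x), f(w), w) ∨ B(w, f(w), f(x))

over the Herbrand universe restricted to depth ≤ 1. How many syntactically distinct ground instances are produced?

Ground terms of depth ≤ 1:
  Write N_k for the number of ground terms of depth ≤ k. A term of depth ≤ k is either a constant or a function symbol applied to arguments of depth ≤ k−1, so N_k = 5 + N_{k-1}.
  N_0 = 5
  N_1 = 5 + 5 = 10
  Explicitly: b, d, a, c, e, f(b), f(d), f(a), f(c), f(e).
So there are 10 ground terms available for substitution.
Each of x, w ranges independently over the available ground terms, and distinct assignments produce distinct instances.
Number of ground instances = 10^2 = 100.

100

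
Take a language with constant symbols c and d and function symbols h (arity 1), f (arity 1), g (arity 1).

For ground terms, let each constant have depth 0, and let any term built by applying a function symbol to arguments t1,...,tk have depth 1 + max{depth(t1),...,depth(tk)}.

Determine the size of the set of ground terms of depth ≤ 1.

If N_k denotes the number of depth-≤k ground terms, the 2 constants give N_0 = 2, and each function symbol of arity r contributes N_{k-1}^r new terms at level k: N_k = 2 + N_{k-1} + N_{k-1} + N_{k-1}.
N_0 = 2
N_1 = 2 + 2 + 2 + 2 = 8
Explicitly: c, d, h(c), h(d), f(c), f(d), g(c), g(d).

8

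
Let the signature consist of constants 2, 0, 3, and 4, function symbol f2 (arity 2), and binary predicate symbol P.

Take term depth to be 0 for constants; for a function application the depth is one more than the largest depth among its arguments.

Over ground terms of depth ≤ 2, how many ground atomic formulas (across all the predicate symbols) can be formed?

163216

First count ground terms of depth ≤ 2.
Count level by level. With function symbols f2/2, the terms of depth ≤ k are the 4 constants together with each function applied to depth-≤(k−1) tuples, so N_k = 4 + N_{k-1}^2.
N_0 = 4
N_1 = 4 + 4^2 = 20
N_2 = 4 + 20^2 = 404
So |H| = 404.
Ground atoms are formed by filling each argument slot of a predicate with a term from H, so an r-ary predicate gives |H|^r atoms:
  P: 404^2 = 163216
Total ground atoms: 163216.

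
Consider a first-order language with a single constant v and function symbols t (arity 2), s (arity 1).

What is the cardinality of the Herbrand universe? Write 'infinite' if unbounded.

infinite

The signature has at least one function symbol (t, arity 2) and at least one constant (v).
Iterating t gives infinitely many distinct ground terms: v, t(v, v), t(t(v, v), t(v, v)), ...
So the Herbrand universe is infinite.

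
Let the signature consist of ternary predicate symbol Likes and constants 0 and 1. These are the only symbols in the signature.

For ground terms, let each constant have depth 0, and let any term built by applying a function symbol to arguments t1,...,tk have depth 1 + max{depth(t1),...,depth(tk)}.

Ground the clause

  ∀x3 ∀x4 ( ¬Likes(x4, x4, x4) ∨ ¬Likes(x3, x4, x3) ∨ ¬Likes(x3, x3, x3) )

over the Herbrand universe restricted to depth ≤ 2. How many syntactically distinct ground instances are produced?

Ground terms of depth ≤ 2:
  With no function symbols every ground term is a constant, so there are exactly 2 ground terms at every depth bound.
  N_0 = 2
  N_1 = 2
  N_2 = 2
  Explicitly: 0, 1.
So there are 2 ground terms available for substitution.
The clause has 2 distinct variables (x3, x4), each appearing in the body. In the free term algebra distinct substitutions yield syntactically distinct ground instances.
Number of ground instances = 2^2 = 4.

4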